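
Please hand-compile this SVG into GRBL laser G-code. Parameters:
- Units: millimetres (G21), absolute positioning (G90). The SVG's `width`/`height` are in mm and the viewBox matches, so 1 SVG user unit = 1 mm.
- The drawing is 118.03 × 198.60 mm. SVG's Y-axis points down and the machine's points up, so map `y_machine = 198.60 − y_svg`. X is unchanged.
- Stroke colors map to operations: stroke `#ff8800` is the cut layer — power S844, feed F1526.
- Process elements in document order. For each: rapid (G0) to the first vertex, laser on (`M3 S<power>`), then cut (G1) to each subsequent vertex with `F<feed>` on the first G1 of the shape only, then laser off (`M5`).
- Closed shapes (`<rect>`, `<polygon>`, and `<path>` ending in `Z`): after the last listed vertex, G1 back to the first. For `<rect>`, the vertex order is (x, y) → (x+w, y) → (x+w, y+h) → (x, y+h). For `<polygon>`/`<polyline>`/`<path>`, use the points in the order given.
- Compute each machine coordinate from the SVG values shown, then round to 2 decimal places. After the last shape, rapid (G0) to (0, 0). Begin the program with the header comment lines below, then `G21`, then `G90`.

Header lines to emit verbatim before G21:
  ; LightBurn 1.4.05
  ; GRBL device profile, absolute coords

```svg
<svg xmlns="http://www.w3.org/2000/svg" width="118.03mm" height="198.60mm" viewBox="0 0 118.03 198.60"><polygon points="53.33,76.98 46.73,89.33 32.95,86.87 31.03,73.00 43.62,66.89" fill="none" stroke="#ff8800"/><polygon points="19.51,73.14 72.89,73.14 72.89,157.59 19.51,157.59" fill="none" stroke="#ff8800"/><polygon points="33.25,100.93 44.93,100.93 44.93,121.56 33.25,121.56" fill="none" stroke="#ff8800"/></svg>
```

1 u = 1 mm; y_m = 198.60 − y.

[1] `<polygon>` regular polygon, #ff8800→cut S844 F1526: (53.33,121.62) → (46.73,109.27) → (32.95,111.73) → (31.03,125.60) → (43.62,131.71) → (53.33,121.62) (closed)

[2] `<polygon>` rectangle, #ff8800→cut S844 F1526: (19.51,125.46) → (72.89,125.46) → (72.89,41.01) → (19.51,41.01) → (19.51,125.46) (closed)

[3] `<polygon>` rectangle, #ff8800→cut S844 F1526: (33.25,97.67) → (44.93,97.67) → (44.93,77.04) → (33.25,77.04) → (33.25,97.67) (closed)

; LightBurn 1.4.05
; GRBL device profile, absolute coords
G21
G90
G0 X53.33 Y121.62
M3 S844
G1 X46.73 Y109.27 F1526
G1 X32.95 Y111.73
G1 X31.03 Y125.60
G1 X43.62 Y131.71
G1 X53.33 Y121.62
M5
G0 X19.51 Y125.46
M3 S844
G1 X72.89 Y125.46 F1526
G1 X72.89 Y41.01
G1 X19.51 Y41.01
G1 X19.51 Y125.46
M5
G0 X33.25 Y97.67
M3 S844
G1 X44.93 Y97.67 F1526
G1 X44.93 Y77.04
G1 X33.25 Y77.04
G1 X33.25 Y97.67
M5
G0 X0.00 Y0.00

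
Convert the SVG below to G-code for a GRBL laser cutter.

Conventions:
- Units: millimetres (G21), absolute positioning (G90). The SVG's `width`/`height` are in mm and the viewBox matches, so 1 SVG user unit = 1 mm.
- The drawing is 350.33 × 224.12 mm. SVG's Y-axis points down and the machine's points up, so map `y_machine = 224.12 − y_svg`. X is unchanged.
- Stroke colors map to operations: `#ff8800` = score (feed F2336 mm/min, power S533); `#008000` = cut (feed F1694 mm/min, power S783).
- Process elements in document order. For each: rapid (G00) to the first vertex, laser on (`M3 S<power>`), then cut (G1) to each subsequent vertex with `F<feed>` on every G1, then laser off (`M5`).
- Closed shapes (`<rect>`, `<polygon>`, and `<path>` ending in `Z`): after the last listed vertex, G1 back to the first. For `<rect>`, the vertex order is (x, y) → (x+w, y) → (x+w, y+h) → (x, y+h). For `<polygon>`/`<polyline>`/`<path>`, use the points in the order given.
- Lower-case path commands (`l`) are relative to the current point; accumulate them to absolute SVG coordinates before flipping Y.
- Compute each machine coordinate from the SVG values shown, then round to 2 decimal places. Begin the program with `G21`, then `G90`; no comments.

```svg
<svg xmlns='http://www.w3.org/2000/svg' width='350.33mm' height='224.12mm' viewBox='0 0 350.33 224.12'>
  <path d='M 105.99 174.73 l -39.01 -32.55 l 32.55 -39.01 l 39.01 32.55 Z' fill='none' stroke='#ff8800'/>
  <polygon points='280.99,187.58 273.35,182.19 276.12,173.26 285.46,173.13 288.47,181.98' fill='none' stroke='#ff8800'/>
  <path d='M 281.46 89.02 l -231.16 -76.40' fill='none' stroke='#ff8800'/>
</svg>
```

1 u = 1 mm; y_m = 224.12 − y.

[1] `<path>` regular polygon, #ff8800→score S533 F2336: (105.99,49.39) → (66.98,81.94) → (99.53,120.95) → (138.54,88.40) → (105.99,49.39) (closed)

[2] `<polygon>` regular polygon, #ff8800→score S533 F2336: (280.99,36.54) → (273.35,41.93) → (276.12,50.86) → (285.46,50.99) → (288.47,42.14) → (280.99,36.54) (closed)

[3] `<path>` line segment, #ff8800→score S533 F2336: (281.46,135.10) → (50.30,211.50)

G21
G90
G00 X105.99 Y49.39
M3 S533
G1 X66.98 Y81.94 F2336
G1 X99.53 Y120.95 F2336
G1 X138.54 Y88.40 F2336
G1 X105.99 Y49.39 F2336
M5
G00 X280.99 Y36.54
M3 S533
G1 X273.35 Y41.93 F2336
G1 X276.12 Y50.86 F2336
G1 X285.46 Y50.99 F2336
G1 X288.47 Y42.14 F2336
G1 X280.99 Y36.54 F2336
M5
G00 X281.46 Y135.10
M3 S533
G1 X50.30 Y211.50 F2336
M5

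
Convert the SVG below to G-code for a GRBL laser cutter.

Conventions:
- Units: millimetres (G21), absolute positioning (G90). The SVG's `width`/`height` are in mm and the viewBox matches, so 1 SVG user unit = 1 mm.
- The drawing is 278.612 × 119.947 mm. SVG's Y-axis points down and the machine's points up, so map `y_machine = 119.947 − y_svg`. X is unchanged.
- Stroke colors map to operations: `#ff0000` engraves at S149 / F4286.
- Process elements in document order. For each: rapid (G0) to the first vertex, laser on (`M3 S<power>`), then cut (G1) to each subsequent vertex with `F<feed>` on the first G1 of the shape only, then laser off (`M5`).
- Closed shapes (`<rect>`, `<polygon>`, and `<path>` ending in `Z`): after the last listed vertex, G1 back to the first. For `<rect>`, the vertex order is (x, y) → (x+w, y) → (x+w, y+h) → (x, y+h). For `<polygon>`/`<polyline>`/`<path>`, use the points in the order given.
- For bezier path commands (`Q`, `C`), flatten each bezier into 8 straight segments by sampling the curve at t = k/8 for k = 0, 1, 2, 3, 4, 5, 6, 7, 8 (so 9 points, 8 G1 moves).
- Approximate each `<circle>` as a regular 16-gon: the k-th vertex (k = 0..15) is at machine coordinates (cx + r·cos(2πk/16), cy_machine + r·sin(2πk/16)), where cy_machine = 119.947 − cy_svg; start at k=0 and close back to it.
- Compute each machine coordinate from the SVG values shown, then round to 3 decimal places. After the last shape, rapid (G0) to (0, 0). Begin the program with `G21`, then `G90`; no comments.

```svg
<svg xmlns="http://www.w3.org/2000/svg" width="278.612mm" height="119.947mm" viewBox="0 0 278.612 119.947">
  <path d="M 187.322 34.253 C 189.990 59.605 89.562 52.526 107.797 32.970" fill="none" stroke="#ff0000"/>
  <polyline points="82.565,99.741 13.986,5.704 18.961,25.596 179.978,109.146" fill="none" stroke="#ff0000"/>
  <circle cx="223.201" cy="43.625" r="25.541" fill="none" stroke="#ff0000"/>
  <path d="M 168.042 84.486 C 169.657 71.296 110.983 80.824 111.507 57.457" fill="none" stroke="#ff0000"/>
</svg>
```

1 u = 1 mm; y_m = 119.947 − y.

[1] `<path>` cubic bezier, #ff0000→engrave S149 F4286: (187.322,85.694) → (183.923,77.668) → (173.457,72.449) → (158.524,69.803) → (141.722,69.495) → (125.649,71.292) → (112.905,74.961) → (106.088,80.267) → (107.797,86.977)

[2] `<polyline>` open polyline, #ff0000→engrave S149 F4286: (82.565,20.206) → (13.986,114.243) → (18.961,94.351) → (179.978,10.801)

[3] `<circle>` circle, #ff0000→engrave S149 F4286: (248.742,76.322) → (246.798,86.096) → (241.261,94.382) → (232.975,99.919) → (223.201,101.863) → (213.427,99.919) → (205.141,94.382) → (199.604,86.096) → (197.660,76.322) → (199.604,66.548) → (205.141,58.262) → (213.427,52.725) → (223.201,50.781) → (232.975,52.725) → (241.261,58.262) → (246.798,66.548) → (248.742,76.322) (closed)

[4] `<path>` cubic bezier, #ff0000→engrave S149 F4286: (168.042,35.461) → (166.055,39.451) → (159.816,41.963) → (150.726,43.648) → (140.184,45.159) → (129.591,47.147) → (120.347,50.264) → (113.852,55.161) → (111.507,62.490)

G21
G90
G0 X187.322 Y85.694
M3 S149
G1 X183.923 Y77.668 F4286
G1 X173.457 Y72.449
G1 X158.524 Y69.803
G1 X141.722 Y69.495
G1 X125.649 Y71.292
G1 X112.905 Y74.961
G1 X106.088 Y80.267
G1 X107.797 Y86.977
M5
G0 X82.565 Y20.206
M3 S149
G1 X13.986 Y114.243 F4286
G1 X18.961 Y94.351
G1 X179.978 Y10.801
M5
G0 X248.742 Y76.322
M3 S149
G1 X246.798 Y86.096 F4286
G1 X241.261 Y94.382
G1 X232.975 Y99.919
G1 X223.201 Y101.863
G1 X213.427 Y99.919
G1 X205.141 Y94.382
G1 X199.604 Y86.096
G1 X197.660 Y76.322
G1 X199.604 Y66.548
G1 X205.141 Y58.262
G1 X213.427 Y52.725
G1 X223.201 Y50.781
G1 X232.975 Y52.725
G1 X241.261 Y58.262
G1 X246.798 Y66.548
G1 X248.742 Y76.322
M5
G0 X168.042 Y35.461
M3 S149
G1 X166.055 Y39.451 F4286
G1 X159.816 Y41.963
G1 X150.726 Y43.648
G1 X140.184 Y45.159
G1 X129.591 Y47.147
G1 X120.347 Y50.264
G1 X113.852 Y55.161
G1 X111.507 Y62.490
M5
G0 X0.000 Y0.000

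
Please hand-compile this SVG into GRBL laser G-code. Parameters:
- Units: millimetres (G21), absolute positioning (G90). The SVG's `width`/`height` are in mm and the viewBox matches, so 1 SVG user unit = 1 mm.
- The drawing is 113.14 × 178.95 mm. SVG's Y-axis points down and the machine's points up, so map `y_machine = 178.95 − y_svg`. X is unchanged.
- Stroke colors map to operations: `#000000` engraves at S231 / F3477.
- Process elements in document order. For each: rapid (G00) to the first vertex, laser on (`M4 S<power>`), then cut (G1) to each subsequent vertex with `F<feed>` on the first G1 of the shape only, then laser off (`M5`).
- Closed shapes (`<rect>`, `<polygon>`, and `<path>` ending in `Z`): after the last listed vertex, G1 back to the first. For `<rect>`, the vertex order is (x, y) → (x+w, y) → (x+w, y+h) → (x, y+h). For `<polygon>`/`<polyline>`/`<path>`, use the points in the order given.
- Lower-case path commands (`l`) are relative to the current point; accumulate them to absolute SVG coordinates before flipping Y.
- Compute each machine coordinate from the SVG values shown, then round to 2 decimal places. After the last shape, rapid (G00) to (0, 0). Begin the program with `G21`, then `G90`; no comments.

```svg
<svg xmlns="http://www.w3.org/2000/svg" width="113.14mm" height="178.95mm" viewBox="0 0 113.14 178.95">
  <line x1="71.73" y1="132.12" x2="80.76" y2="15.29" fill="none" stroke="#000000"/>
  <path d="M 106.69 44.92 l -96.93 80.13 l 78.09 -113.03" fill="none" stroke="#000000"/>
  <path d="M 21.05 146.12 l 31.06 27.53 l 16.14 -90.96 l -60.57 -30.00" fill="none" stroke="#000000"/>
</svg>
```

1 u = 1 mm; y_m = 178.95 − y.

[1] `<line>` line segment, #000000→engrave S231 F3477: (71.73,46.83) → (80.76,163.66)

[2] `<path>` open polyline, #000000→engrave S231 F3477: (106.69,134.03) → (9.76,53.90) → (87.85,166.93)

[3] `<path>` open polyline, #000000→engrave S231 F3477: (21.05,32.83) → (52.11,5.30) → (68.25,96.26) → (7.68,126.26)

G21
G90
G00 X71.73 Y46.83
M4 S231
G1 X80.76 Y163.66 F3477
M5
G00 X106.69 Y134.03
M4 S231
G1 X9.76 Y53.90 F3477
G1 X87.85 Y166.93
M5
G00 X21.05 Y32.83
M4 S231
G1 X52.11 Y5.30 F3477
G1 X68.25 Y96.26
G1 X7.68 Y126.26
M5
G00 X0.00 Y0.00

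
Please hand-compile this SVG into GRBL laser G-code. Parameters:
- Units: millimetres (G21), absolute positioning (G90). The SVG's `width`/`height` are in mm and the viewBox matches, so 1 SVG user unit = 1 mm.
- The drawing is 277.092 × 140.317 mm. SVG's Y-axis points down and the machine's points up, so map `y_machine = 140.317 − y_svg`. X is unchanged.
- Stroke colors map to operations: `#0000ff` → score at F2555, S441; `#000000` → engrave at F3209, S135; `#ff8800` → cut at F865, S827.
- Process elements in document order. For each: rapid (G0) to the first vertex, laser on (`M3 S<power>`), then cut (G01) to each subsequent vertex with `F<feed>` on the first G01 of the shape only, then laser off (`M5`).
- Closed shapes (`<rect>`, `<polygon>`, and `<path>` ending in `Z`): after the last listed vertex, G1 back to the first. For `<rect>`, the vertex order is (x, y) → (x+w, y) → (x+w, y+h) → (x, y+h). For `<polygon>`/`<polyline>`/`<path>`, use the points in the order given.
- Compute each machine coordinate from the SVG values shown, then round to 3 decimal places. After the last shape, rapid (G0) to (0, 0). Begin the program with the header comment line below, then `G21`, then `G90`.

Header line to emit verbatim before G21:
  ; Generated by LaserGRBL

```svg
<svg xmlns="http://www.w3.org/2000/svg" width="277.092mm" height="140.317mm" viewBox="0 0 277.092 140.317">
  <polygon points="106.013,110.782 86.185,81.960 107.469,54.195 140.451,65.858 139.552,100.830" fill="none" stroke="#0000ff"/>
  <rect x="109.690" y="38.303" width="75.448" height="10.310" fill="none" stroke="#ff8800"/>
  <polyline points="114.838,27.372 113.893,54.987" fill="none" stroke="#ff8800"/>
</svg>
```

Since the viewBox matches the mm dimensions, user units are millimetres directly. The only transform is the Y-flip y_m = 140.317 − y_svg.

Shape 1 is a regular polygon drawn with `<polygon>`. Its stroke #0000ff means score at S441, F2555. After flipping Y the toolpath is (106.013,29.535) → (86.185,58.357) → (107.469,86.122) → (140.451,74.459) → (139.552,39.487) → (106.013,29.535), returning to the start.

Shape 2 is a rectangle drawn with `<rect>`. Its stroke #ff8800 means cut at S827, F865. After flipping Y the toolpath is (109.690,102.014) → (185.138,102.014) → (185.138,91.704) → (109.690,91.704) → (109.690,102.014), returning to the start.

Shape 3 is a line segment drawn with `<polyline>`. Its stroke #ff8800 means cut at S827, F865. After flipping Y the toolpath is (114.838,112.945) → (113.893,85.330).

; Generated by LaserGRBL
G21
G90
G0 X106.013 Y29.535
M3 S441
G01 X86.185 Y58.357 F2555
G01 X107.469 Y86.122
G01 X140.451 Y74.459
G01 X139.552 Y39.487
G01 X106.013 Y29.535
M5
G0 X109.690 Y102.014
M3 S827
G01 X185.138 Y102.014 F865
G01 X185.138 Y91.704
G01 X109.690 Y91.704
G01 X109.690 Y102.014
M5
G0 X114.838 Y112.945
M3 S827
G01 X113.893 Y85.330 F865
M5
G0 X0.000 Y0.000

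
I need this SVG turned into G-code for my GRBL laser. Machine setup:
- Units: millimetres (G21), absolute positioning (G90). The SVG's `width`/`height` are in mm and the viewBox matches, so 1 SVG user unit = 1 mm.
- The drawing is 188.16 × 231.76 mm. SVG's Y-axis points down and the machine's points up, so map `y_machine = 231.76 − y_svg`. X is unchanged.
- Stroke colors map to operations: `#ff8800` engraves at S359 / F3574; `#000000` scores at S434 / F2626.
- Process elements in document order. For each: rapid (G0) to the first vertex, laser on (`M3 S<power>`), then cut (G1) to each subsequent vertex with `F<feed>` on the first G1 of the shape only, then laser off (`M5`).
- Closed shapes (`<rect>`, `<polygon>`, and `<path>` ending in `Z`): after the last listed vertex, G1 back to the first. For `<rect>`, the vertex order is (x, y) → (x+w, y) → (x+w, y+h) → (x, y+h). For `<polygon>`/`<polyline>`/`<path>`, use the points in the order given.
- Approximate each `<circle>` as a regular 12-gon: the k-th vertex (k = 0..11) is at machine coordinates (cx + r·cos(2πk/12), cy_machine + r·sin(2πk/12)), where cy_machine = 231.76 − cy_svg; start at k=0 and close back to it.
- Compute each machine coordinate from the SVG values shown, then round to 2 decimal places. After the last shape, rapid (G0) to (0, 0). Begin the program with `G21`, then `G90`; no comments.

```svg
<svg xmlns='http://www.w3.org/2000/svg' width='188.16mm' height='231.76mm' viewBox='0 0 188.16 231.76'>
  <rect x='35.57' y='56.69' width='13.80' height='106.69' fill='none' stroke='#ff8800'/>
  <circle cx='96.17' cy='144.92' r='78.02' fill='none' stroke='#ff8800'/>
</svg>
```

G21
G90
G0 X35.57 Y175.07
M3 S359
G1 X49.37 Y175.07 F3574
G1 X49.37 Y68.38
G1 X35.57 Y68.38
G1 X35.57 Y175.07
M5
G0 X174.19 Y86.84
M3 S359
G1 X163.74 Y125.85 F3574
G1 X135.18 Y154.41
G1 X96.17 Y164.86
G1 X57.16 Y154.41
G1 X28.60 Y125.85
G1 X18.15 Y86.84
G1 X28.60 Y47.83
G1 X57.16 Y19.27
G1 X96.17 Y8.82
G1 X135.18 Y19.27
G1 X163.74 Y47.83
G1 X174.19 Y86.84
M5
G0 X0.00 Y0.00

Since the viewBox matches the mm dimensions, user units are millimetres directly. The only transform is the Y-flip y_m = 231.76 − y_svg.

Shape 1 is a rectangle drawn with `<rect>`. Its stroke #ff8800 means engrave at S359, F3574. After flipping Y the toolpath is (35.57,175.07) → (49.37,175.07) → (49.37,68.38) → (35.57,68.38) → (35.57,175.07), returning to the start.

Shape 2 is a circle drawn with `<circle>`. Its stroke #ff8800 means engrave at S359, F3574. After flipping Y the toolpath is (174.19,86.84) → (163.74,125.85) → (135.18,154.41) → (96.17,164.86) → (57.16,154.41) → (28.60,125.85) → (18.15,86.84) → (28.60,47.83) → (57.16,19.27) → (96.17,8.82) → (135.18,19.27) → (163.74,47.83) → (174.19,86.84), returning to the start.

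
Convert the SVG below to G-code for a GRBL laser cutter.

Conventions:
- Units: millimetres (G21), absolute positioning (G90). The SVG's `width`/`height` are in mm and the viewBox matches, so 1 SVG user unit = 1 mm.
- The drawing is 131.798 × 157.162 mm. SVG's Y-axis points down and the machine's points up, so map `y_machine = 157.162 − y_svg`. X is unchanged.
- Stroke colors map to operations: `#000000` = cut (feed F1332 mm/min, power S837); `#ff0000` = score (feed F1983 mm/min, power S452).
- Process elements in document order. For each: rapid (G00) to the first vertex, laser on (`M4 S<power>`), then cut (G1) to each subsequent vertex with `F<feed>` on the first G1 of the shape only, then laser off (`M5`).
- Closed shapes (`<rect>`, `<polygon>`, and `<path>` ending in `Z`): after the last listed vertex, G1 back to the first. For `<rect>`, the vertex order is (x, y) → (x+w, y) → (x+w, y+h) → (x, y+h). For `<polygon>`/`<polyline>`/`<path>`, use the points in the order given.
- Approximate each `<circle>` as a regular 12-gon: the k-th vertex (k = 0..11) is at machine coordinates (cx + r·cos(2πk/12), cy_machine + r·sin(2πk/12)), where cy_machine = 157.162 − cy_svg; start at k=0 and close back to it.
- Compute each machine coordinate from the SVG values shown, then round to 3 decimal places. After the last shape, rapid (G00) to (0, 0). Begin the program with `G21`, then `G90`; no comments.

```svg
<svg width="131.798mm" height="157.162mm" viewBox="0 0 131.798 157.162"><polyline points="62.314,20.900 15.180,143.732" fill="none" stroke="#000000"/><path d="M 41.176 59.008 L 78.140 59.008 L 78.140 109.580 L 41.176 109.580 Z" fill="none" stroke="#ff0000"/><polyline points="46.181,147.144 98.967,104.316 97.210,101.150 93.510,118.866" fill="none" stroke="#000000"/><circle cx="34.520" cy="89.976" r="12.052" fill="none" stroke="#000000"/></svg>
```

G21
G90
G00 X62.314 Y136.262
M4 S837
G1 X15.180 Y13.430 F1332
M5
G00 X41.176 Y98.154
M4 S452
G1 X78.140 Y98.154 F1983
G1 X78.140 Y47.582
G1 X41.176 Y47.582
G1 X41.176 Y98.154
M5
G00 X46.181 Y10.018
M4 S837
G1 X98.967 Y52.846 F1332
G1 X97.210 Y56.012
G1 X93.510 Y38.296
M5
G00 X46.572 Y67.186
M4 S837
G1 X44.957 Y73.212 F1332
G1 X40.546 Y77.623
G1 X34.520 Y79.238
G1 X28.494 Y77.623
G1 X24.083 Y73.212
G1 X22.468 Y67.186
G1 X24.083 Y61.160
G1 X28.494 Y56.749
G1 X34.520 Y55.134
G1 X40.546 Y56.749
G1 X44.957 Y61.160
G1 X46.572 Y67.186
M5
G00 X0.000 Y0.000

Since the viewBox matches the mm dimensions, user units are millimetres directly. The only transform is the Y-flip y_m = 157.162 − y_svg.

Shape 1 is a line segment drawn with `<polyline>`. Its stroke #000000 means cut at S837, F1332. After flipping Y the toolpath is (62.314,136.262) → (15.180,13.430).

Shape 2 is a rectangle drawn with `<path>`. Its stroke #ff0000 means score at S452, F1983. After flipping Y the toolpath is (41.176,98.154) → (78.140,98.154) → (78.140,47.582) → (41.176,47.582) → (41.176,98.154), returning to the start.

Shape 3 is a open polyline drawn with `<polyline>`. Its stroke #000000 means cut at S837, F1332. After flipping Y the toolpath is (46.181,10.018) → (98.967,52.846) → (97.210,56.012) → (93.510,38.296).

Shape 4 is a circle drawn with `<circle>`. Its stroke #000000 means cut at S837, F1332. After flipping Y the toolpath is (46.572,67.186) → (44.957,73.212) → (40.546,77.623) → (34.520,79.238) → (28.494,77.623) → (24.083,73.212) → (22.468,67.186) → (24.083,61.160) → (28.494,56.749) → (34.520,55.134) → (40.546,56.749) → (44.957,61.160) → (46.572,67.186), returning to the start.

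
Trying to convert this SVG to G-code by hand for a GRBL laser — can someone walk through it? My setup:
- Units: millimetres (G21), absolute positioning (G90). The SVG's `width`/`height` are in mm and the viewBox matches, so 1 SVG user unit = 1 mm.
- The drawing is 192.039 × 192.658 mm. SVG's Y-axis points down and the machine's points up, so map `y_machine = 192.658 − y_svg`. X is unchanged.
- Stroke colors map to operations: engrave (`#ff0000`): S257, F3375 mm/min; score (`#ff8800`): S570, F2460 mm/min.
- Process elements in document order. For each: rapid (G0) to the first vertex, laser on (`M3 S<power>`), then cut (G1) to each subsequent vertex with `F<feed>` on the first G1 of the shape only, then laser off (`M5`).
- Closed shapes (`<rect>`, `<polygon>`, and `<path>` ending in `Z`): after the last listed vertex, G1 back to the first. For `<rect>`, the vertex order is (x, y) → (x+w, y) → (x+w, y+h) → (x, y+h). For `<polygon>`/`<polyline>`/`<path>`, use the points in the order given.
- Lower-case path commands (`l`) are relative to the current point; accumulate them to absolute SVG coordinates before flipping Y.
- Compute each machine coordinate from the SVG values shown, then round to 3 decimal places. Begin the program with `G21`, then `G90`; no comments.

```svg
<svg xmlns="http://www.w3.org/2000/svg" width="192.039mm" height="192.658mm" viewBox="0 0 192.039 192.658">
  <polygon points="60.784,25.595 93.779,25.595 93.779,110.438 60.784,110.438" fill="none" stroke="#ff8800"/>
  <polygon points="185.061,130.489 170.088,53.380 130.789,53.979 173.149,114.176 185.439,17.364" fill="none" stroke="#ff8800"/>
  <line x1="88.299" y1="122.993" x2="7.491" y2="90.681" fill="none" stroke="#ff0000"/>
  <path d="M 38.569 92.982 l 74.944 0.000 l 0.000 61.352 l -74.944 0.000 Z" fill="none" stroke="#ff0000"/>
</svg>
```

viewBox `0 0 192.039 192.658` with mm width/height → 1 unit = 1 mm. Flip: y_m = 192.658 − y_svg.

**Shape 1** — `<polygon>` rectangle, stroke `#ff8800` → score (S570, F2460). Machine vertices: (60.784,167.063) → (93.779,167.063) → (93.779,82.220) → (60.784,82.220) → (60.784,167.063). Closed: final G1 returns to the first vertex.

**Shape 2** — `<polygon>` closed polygon, stroke `#ff8800` → score (S570, F2460). Machine vertices: (185.061,62.169) → (170.088,139.278) → (130.789,138.679) → (173.149,78.482) → (185.439,175.294) → (185.061,62.169). Closed: final G1 returns to the first vertex.

**Shape 3** — `<line>` line segment, stroke `#ff0000` → engrave (S257, F3375). Machine vertices: (88.299,69.665) → (7.491,101.977). Open path.

**Shape 4** — `<path>` rectangle, stroke `#ff0000` → engrave (S257, F3375). Machine vertices: (38.569,99.676) → (113.513,99.676) → (113.513,38.324) → (38.569,38.324) → (38.569,99.676). Closed: final G1 returns to the first vertex.

G21
G90
G0 X60.784 Y167.063
M3 S570
G1 X93.779 Y167.063 F2460
G1 X93.779 Y82.220
G1 X60.784 Y82.220
G1 X60.784 Y167.063
M5
G0 X185.061 Y62.169
M3 S570
G1 X170.088 Y139.278 F2460
G1 X130.789 Y138.679
G1 X173.149 Y78.482
G1 X185.439 Y175.294
G1 X185.061 Y62.169
M5
G0 X88.299 Y69.665
M3 S257
G1 X7.491 Y101.977 F3375
M5
G0 X38.569 Y99.676
M3 S257
G1 X113.513 Y99.676 F3375
G1 X113.513 Y38.324
G1 X38.569 Y38.324
G1 X38.569 Y99.676
M5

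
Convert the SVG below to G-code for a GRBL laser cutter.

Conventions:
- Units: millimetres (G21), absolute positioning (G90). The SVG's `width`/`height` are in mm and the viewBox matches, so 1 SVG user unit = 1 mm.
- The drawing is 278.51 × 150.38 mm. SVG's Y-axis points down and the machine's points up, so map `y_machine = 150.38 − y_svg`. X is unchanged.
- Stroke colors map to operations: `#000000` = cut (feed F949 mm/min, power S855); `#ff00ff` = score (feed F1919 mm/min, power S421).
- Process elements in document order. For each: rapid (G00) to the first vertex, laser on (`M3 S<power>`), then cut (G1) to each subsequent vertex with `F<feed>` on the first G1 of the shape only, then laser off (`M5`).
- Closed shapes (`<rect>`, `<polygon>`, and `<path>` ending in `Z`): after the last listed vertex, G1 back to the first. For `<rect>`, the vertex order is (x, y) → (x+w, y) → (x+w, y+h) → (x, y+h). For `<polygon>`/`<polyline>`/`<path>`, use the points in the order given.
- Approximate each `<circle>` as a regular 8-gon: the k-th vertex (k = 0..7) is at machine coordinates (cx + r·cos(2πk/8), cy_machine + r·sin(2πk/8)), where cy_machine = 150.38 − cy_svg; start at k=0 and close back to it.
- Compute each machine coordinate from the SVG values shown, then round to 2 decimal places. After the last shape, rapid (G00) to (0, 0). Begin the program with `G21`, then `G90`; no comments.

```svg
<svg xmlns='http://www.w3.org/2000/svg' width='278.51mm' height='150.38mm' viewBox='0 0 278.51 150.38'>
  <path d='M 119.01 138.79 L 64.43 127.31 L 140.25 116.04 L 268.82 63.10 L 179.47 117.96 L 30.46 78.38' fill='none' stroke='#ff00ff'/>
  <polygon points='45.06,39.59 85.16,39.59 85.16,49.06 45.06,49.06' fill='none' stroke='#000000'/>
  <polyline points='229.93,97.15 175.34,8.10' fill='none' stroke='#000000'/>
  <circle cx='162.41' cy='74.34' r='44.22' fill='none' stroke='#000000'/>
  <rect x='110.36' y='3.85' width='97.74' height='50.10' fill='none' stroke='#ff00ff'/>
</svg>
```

G21
G90
G00 X119.01 Y11.59
M3 S421
G1 X64.43 Y23.07 F1919
G1 X140.25 Y34.34
G1 X268.82 Y87.28
G1 X179.47 Y32.42
G1 X30.46 Y72.00
M5
G00 X45.06 Y110.79
M3 S855
G1 X85.16 Y110.79 F949
G1 X85.16 Y101.32
G1 X45.06 Y101.32
G1 X45.06 Y110.79
M5
G00 X229.93 Y53.23
M3 S855
G1 X175.34 Y142.28 F949
M5
G00 X206.63 Y76.04
M3 S855
G1 X193.68 Y107.31 F949
G1 X162.41 Y120.26
G1 X131.14 Y107.31
G1 X118.19 Y76.04
G1 X131.14 Y44.77
G1 X162.41 Y31.82
G1 X193.68 Y44.77
G1 X206.63 Y76.04
M5
G00 X110.36 Y146.53
M3 S421
G1 X208.10 Y146.53 F1919
G1 X208.10 Y96.43
G1 X110.36 Y96.43
G1 X110.36 Y146.53
M5
G00 X0.00 Y0.00

1 u = 1 mm; y_m = 150.38 − y.

[1] `<path>` open polyline, #ff00ff→score S421 F1919: (119.01,11.59) → (64.43,23.07) → (140.25,34.34) → (268.82,87.28) → (179.47,32.42) → (30.46,72.00)

[2] `<polygon>` rectangle, #000000→cut S855 F949: (45.06,110.79) → (85.16,110.79) → (85.16,101.32) → (45.06,101.32) → (45.06,110.79) (closed)

[3] `<polyline>` line segment, #000000→cut S855 F949: (229.93,53.23) → (175.34,142.28)

[4] `<circle>` circle, #000000→cut S855 F949: (206.63,76.04) → (193.68,107.31) → (162.41,120.26) → (131.14,107.31) → (118.19,76.04) → (131.14,44.77) → (162.41,31.82) → (193.68,44.77) → (206.63,76.04) (closed)

[5] `<rect>` rectangle, #ff00ff→score S421 F1919: (110.36,146.53) → (208.10,146.53) → (208.10,96.43) → (110.36,96.43) → (110.36,146.53) (closed)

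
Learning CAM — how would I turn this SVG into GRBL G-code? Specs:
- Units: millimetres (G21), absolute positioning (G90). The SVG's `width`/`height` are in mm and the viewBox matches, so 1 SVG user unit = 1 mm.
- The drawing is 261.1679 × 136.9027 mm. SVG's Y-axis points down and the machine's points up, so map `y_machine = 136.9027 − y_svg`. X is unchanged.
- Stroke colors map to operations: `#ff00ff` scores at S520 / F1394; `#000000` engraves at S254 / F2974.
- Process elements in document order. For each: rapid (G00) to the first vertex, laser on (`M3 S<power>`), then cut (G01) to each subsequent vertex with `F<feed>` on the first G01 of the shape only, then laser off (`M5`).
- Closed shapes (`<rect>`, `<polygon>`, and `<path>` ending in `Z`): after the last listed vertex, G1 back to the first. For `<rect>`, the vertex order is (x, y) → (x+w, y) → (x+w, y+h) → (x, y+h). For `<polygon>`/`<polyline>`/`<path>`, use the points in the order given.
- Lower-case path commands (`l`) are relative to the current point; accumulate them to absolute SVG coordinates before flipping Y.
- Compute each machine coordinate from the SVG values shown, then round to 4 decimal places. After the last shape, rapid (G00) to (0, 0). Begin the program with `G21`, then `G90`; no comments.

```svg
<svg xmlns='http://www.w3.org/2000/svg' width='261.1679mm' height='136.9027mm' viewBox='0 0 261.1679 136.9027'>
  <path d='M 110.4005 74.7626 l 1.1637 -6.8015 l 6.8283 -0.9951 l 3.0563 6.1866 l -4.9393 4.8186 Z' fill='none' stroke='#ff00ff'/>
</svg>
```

viewBox `0 0 261.1679 136.9027` with mm width/height → 1 unit = 1 mm. Flip: y_m = 136.9027 − y_svg.

**Shape 1** — `<path>` regular polygon, stroke `#ff00ff` → score (S520, F1394). Machine vertices: (110.4005,62.1401) → (111.5642,68.9416) → (118.3925,69.9367) → (121.4488,63.7501) → (116.5095,58.9315) → (110.4005,62.1401). Closed: final G1 returns to the first vertex.

G21
G90
G00 X110.4005 Y62.1401
M3 S520
G01 X111.5642 Y68.9416 F1394
G01 X118.3925 Y69.9367
G01 X121.4488 Y63.7501
G01 X116.5095 Y58.9315
G01 X110.4005 Y62.1401
M5
G00 X0.0000 Y0.0000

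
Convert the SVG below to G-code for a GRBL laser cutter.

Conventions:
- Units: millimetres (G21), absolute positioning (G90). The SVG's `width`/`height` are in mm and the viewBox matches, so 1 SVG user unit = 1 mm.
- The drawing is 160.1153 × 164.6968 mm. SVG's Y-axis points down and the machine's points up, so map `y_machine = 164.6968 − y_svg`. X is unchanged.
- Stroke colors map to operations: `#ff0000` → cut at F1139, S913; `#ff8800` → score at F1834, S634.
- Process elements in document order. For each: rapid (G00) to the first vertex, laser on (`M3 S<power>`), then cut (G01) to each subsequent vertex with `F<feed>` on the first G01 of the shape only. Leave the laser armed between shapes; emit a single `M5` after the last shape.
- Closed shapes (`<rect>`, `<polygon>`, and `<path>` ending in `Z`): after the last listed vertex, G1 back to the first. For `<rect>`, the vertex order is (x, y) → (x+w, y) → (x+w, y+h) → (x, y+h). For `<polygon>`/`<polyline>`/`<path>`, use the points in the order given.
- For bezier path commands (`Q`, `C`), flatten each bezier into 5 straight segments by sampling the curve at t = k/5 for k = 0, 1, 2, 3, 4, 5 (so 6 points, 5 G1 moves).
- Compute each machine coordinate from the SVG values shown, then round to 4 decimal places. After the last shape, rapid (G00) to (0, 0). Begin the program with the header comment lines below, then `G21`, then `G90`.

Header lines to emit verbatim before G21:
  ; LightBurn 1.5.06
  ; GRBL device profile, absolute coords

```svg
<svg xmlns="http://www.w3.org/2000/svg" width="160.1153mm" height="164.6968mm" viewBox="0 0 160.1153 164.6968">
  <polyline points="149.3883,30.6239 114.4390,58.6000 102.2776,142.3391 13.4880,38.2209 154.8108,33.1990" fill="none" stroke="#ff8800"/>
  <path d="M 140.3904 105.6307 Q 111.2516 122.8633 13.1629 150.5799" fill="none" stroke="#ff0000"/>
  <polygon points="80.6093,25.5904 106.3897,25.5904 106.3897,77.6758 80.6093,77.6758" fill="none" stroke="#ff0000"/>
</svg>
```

Since the viewBox matches the mm dimensions, user units are millimetres directly. The only transform is the Y-flip y_m = 164.6968 − y_svg.

Shape 1 is a open polyline drawn with `<polyline>`. Its stroke #ff8800 means score at S634, F1834. After flipping Y the toolpath is (149.3883,134.0729) → (114.4390,106.0968) → (102.2776,22.3577) → (13.4880,126.4759) → (154.8108,131.4978).

Shape 2 is a quadratic bezier drawn with `<path>`. Its stroke #ff0000 means cut at S913, F1139. After flipping Y the toolpath is (140.3904,59.0661) → (125.9769,51.7537) → (106.0474,43.6026) → (80.6019,34.6127) → (49.6404,24.7842) → (13.1629,14.1169).

Shape 3 is a rectangle drawn with `<polygon>`. Its stroke #ff0000 means cut at S913, F1139. After flipping Y the toolpath is (80.6093,139.1064) → (106.3897,139.1064) → (106.3897,87.0210) → (80.6093,87.0210) → (80.6093,139.1064), returning to the start.

; LightBurn 1.5.06
; GRBL device profile, absolute coords
G21
G90
G00 X149.3883 Y134.0729
M3 S634
G01 X114.4390 Y106.0968 F1834
G01 X102.2776 Y22.3577
G01 X13.4880 Y126.4759
G01 X154.8108 Y131.4978
G00 X140.3904 Y59.0661
M3 S913
G01 X125.9769 Y51.7537 F1139
G01 X106.0474 Y43.6026
G01 X80.6019 Y34.6127
G01 X49.6404 Y24.7842
G01 X13.1629 Y14.1169
G00 X80.6093 Y139.1064
M3 S913
G01 X106.3897 Y139.1064 F1139
G01 X106.3897 Y87.0210
G01 X80.6093 Y87.0210
G01 X80.6093 Y139.1064
M5
G00 X0.0000 Y0.0000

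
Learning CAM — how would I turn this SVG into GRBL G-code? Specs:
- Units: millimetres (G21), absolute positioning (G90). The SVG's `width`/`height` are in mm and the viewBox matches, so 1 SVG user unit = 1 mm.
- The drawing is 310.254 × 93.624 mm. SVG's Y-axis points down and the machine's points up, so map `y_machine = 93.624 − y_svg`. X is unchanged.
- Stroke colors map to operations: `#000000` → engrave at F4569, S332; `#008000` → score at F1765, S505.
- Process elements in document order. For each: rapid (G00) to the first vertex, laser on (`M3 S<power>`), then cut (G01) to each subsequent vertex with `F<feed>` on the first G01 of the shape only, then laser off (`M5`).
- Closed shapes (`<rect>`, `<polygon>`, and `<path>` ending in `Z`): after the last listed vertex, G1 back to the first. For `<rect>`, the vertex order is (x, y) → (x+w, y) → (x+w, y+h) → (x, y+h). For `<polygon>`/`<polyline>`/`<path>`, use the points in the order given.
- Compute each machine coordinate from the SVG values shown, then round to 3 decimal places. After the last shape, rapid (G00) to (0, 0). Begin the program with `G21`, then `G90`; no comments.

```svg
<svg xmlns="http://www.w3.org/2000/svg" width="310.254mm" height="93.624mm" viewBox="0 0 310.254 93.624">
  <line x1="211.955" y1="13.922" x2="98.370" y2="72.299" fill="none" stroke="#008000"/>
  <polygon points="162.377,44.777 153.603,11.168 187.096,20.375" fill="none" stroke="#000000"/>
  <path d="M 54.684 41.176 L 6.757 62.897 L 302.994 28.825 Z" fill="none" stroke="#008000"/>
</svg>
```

1 u = 1 mm; y_m = 93.624 − y.

[1] `<line>` line segment, #008000→score S505 F1765: (211.955,79.702) → (98.370,21.325)

[2] `<polygon>` regular polygon, #000000→engrave S332 F4569: (162.377,48.847) → (153.603,82.456) → (187.096,73.249) → (162.377,48.847) (closed)

[3] `<path>` closed polygon, #008000→score S505 F1765: (54.684,52.448) → (6.757,30.727) → (302.994,64.799) → (54.684,52.448) (closed)

G21
G90
G00 X211.955 Y79.702
M3 S505
G01 X98.370 Y21.325 F1765
M5
G00 X162.377 Y48.847
M3 S332
G01 X153.603 Y82.456 F4569
G01 X187.096 Y73.249
G01 X162.377 Y48.847
M5
G00 X54.684 Y52.448
M3 S505
G01 X6.757 Y30.727 F1765
G01 X302.994 Y64.799
G01 X54.684 Y52.448
M5
G00 X0.000 Y0.000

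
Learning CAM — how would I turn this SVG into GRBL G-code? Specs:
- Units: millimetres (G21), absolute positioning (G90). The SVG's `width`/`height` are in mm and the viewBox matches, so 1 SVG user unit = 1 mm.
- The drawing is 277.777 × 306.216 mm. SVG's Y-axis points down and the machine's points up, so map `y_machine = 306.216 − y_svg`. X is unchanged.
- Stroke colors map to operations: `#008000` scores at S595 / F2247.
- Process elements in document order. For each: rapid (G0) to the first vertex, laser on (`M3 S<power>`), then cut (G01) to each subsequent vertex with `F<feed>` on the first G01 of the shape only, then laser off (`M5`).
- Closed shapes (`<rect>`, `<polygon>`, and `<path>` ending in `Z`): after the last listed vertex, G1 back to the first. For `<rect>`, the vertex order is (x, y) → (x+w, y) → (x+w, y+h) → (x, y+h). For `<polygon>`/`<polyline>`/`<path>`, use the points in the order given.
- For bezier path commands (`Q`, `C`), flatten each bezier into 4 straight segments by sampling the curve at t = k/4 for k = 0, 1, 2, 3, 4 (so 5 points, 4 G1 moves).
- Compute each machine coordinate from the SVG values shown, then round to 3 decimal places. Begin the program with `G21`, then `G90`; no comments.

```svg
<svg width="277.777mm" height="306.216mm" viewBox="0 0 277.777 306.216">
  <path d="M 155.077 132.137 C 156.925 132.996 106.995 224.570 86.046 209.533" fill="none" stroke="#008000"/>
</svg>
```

G21
G90
G0 X155.077 Y174.079
M3 S595
G01 X148.016 Y159.509 F2247
G01 X129.110 Y129.420
G01 X105.930 Y102.312
G01 X86.046 Y96.683
M5

viewBox `0 0 277.777 306.216` with mm width/height → 1 unit = 1 mm. Flip: y_m = 306.216 − y_svg.

**Shape 1** — `<path>` cubic bezier, stroke `#008000` → score (S595, F2247). Control points (SVG): P0=(155.077,132.137), P1=(156.925,132.996), P2=(106.995,224.570), P3=(86.046,209.533); sampled at t=k/4. Machine vertices: (155.077,174.079) → (148.016,159.509) → (129.110,129.420) → (105.930,102.312) → (86.046,96.683). Open path.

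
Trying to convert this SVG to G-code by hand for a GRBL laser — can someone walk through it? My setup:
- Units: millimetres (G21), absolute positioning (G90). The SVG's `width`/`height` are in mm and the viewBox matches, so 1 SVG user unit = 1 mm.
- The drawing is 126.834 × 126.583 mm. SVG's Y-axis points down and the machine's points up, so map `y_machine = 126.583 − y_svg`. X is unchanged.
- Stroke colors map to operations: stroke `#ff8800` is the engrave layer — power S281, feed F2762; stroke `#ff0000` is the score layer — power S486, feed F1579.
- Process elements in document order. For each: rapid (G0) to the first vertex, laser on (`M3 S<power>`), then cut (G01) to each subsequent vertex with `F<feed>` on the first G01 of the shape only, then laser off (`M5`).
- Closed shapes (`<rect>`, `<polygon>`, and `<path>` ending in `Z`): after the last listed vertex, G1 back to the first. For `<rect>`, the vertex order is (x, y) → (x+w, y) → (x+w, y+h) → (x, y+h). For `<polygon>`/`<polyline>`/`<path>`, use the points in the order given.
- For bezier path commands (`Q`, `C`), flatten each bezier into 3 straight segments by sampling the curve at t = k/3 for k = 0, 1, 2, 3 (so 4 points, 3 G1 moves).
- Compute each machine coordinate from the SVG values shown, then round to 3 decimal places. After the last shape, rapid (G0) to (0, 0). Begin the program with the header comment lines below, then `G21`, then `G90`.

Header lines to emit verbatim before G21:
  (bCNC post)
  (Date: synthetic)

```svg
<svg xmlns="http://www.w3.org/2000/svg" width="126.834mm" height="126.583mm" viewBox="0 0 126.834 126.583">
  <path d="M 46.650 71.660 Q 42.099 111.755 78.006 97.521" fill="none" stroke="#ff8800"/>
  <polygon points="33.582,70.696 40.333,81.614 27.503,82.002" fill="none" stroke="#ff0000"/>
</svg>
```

(bCNC post)
(Date: synthetic)
G21
G90
G0 X46.650 Y54.923
M3 S281
G01 X48.111 Y34.230 F2762
G01 X58.563 Y25.609
G01 X78.006 Y29.062
M5
G0 X33.582 Y55.887
M3 S486
G01 X40.333 Y44.969 F1579
G01 X27.503 Y44.581
G01 X33.582 Y55.887
M5
G0 X0.000 Y0.000

viewBox `0 0 126.834 126.583` with mm width/height → 1 unit = 1 mm. Flip: y_m = 126.583 − y_svg.

**Shape 1** — `<path>` quadratic bezier, stroke `#ff8800` → engrave (S281, F2762). Control points (SVG): P0=(46.650,71.660), P1=(42.099,111.755), P2=(78.006,97.521); sampled at t=k/3. Machine vertices: (46.650,54.923) → (48.111,34.230) → (58.563,25.609) → (78.006,29.062). Open path.

**Shape 2** — `<polygon>` regular polygon, stroke `#ff0000` → score (S486, F1579). Machine vertices: (33.582,55.887) → (40.333,44.969) → (27.503,44.581) → (33.582,55.887). Closed: final G1 returns to the first vertex.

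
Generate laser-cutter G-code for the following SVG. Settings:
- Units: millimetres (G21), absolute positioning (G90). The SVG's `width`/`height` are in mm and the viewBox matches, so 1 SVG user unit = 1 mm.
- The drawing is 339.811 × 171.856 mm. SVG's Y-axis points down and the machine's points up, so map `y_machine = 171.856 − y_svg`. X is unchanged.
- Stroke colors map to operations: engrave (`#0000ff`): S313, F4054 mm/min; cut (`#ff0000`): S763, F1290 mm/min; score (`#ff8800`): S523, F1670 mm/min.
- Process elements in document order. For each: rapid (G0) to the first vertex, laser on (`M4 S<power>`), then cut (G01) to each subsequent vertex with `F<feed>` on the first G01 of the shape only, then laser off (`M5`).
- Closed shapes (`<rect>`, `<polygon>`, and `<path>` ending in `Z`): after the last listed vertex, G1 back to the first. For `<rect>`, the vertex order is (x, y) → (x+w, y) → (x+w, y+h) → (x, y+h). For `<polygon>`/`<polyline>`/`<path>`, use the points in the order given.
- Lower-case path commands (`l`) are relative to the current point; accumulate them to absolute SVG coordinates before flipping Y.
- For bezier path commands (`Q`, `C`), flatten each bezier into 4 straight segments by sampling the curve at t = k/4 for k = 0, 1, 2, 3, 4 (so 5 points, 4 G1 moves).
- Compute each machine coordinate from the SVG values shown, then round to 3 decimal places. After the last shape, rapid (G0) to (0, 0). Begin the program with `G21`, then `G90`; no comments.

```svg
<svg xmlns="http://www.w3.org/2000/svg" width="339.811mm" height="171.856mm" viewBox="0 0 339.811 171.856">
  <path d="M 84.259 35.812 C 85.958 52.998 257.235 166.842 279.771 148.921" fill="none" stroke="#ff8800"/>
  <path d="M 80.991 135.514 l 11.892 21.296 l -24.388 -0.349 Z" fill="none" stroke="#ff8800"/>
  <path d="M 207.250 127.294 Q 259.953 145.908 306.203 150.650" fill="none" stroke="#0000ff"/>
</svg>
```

viewBox `0 0 339.811 171.856` with mm width/height → 1 unit = 1 mm. Flip: y_m = 171.856 − y_svg.

**Shape 1** — `<path>` cubic bezier, stroke `#ff8800` → score (S523, F1670). Control points (SVG): P0=(84.259,35.812), P1=(85.958,52.998), P2=(257.235,166.842), P3=(279.771,148.921); sampled at t=k/4. Machine vertices: (84.259,136.044) → (112.355,108.600) → (174.201,66.324) → (239.954,30.631) → (279.771,22.935). Open path.

**Shape 2** — `<path>` regular polygon, stroke `#ff8800` → score (S523, F1670). Machine vertices: (80.991,36.342) → (92.883,15.046) → (68.495,15.395) → (80.991,36.342). Closed: final G1 returns to the first vertex.

**Shape 3** — `<path>` quadratic bezier, stroke `#0000ff` → engrave (S313, F4054). Control points (SVG): P0=(207.250,127.294), P1=(259.953,145.908), P2=(306.203,150.650); sampled at t=k/4. Machine vertices: (207.250,44.562) → (233.198,36.122) → (258.340,29.416) → (282.675,24.444) → (306.203,21.206). Open path.

G21
G90
G0 X84.259 Y136.044
M4 S523
G01 X112.355 Y108.600 F1670
G01 X174.201 Y66.324
G01 X239.954 Y30.631
G01 X279.771 Y22.935
M5
G0 X80.991 Y36.342
M4 S523
G01 X92.883 Y15.046 F1670
G01 X68.495 Y15.395
G01 X80.991 Y36.342
M5
G0 X207.250 Y44.562
M4 S313
G01 X233.198 Y36.122 F4054
G01 X258.340 Y29.416
G01 X282.675 Y24.444
G01 X306.203 Y21.206
M5
G0 X0.000 Y0.000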